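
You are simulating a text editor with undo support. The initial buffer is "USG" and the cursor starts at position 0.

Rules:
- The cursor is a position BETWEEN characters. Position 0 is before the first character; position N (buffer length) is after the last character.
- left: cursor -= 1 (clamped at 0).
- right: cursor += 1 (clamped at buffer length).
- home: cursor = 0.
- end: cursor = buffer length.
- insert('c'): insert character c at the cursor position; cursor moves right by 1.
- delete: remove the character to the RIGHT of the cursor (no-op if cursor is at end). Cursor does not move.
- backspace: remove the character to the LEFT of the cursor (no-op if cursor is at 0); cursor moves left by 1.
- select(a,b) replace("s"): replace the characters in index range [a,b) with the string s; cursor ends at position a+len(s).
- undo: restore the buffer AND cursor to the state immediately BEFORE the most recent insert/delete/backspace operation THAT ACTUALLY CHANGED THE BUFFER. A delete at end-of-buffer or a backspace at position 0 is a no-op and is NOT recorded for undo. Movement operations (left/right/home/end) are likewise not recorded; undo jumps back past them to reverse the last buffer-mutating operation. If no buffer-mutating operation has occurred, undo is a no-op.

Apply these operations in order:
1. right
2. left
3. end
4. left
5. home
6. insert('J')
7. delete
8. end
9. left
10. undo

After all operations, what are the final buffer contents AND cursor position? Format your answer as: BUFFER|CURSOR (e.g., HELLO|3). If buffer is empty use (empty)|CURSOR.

After op 1 (right): buf='USG' cursor=1
After op 2 (left): buf='USG' cursor=0
After op 3 (end): buf='USG' cursor=3
After op 4 (left): buf='USG' cursor=2
After op 5 (home): buf='USG' cursor=0
After op 6 (insert('J')): buf='JUSG' cursor=1
After op 7 (delete): buf='JSG' cursor=1
After op 8 (end): buf='JSG' cursor=3
After op 9 (left): buf='JSG' cursor=2
After op 10 (undo): buf='JUSG' cursor=1

Answer: JUSG|1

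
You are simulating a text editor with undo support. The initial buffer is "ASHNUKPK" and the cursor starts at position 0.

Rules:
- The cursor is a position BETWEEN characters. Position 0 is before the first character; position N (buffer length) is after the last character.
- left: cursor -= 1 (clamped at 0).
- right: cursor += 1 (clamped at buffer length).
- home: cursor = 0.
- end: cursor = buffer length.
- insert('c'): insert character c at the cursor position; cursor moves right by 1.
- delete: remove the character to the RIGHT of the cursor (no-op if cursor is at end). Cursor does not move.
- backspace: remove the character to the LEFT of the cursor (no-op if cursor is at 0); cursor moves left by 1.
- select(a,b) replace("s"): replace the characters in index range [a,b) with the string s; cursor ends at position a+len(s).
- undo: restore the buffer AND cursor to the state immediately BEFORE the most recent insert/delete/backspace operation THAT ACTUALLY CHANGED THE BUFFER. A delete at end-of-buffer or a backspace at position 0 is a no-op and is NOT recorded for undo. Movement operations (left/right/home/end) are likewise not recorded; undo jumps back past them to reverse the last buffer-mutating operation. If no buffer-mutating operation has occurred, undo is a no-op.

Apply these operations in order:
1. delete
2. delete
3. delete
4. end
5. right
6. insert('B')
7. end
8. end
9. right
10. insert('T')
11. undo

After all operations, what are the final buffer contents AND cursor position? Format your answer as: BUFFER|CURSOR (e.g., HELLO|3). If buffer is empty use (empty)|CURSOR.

Answer: NUKPKB|6

Derivation:
After op 1 (delete): buf='SHNUKPK' cursor=0
After op 2 (delete): buf='HNUKPK' cursor=0
After op 3 (delete): buf='NUKPK' cursor=0
After op 4 (end): buf='NUKPK' cursor=5
After op 5 (right): buf='NUKPK' cursor=5
After op 6 (insert('B')): buf='NUKPKB' cursor=6
After op 7 (end): buf='NUKPKB' cursor=6
After op 8 (end): buf='NUKPKB' cursor=6
After op 9 (right): buf='NUKPKB' cursor=6
After op 10 (insert('T')): buf='NUKPKBT' cursor=7
After op 11 (undo): buf='NUKPKB' cursor=6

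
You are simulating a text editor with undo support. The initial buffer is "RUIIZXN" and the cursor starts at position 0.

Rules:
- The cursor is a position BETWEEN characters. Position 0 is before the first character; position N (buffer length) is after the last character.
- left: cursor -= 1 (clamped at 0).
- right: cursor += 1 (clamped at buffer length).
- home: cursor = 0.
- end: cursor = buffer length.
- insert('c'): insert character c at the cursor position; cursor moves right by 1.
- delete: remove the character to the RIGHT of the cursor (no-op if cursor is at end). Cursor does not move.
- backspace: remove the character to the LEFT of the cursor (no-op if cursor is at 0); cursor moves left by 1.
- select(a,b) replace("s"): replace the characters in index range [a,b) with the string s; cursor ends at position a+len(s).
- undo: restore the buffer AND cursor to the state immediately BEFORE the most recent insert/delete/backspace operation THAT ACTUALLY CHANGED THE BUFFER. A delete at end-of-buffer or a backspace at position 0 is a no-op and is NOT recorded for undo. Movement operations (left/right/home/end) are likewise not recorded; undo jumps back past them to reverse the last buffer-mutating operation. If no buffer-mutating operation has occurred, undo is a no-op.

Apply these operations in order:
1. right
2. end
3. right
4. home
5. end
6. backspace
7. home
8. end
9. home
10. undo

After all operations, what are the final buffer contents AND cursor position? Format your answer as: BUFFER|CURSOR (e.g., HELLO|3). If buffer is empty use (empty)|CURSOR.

Answer: RUIIZXN|7

Derivation:
After op 1 (right): buf='RUIIZXN' cursor=1
After op 2 (end): buf='RUIIZXN' cursor=7
After op 3 (right): buf='RUIIZXN' cursor=7
After op 4 (home): buf='RUIIZXN' cursor=0
After op 5 (end): buf='RUIIZXN' cursor=7
After op 6 (backspace): buf='RUIIZX' cursor=6
After op 7 (home): buf='RUIIZX' cursor=0
After op 8 (end): buf='RUIIZX' cursor=6
After op 9 (home): buf='RUIIZX' cursor=0
After op 10 (undo): buf='RUIIZXN' cursor=7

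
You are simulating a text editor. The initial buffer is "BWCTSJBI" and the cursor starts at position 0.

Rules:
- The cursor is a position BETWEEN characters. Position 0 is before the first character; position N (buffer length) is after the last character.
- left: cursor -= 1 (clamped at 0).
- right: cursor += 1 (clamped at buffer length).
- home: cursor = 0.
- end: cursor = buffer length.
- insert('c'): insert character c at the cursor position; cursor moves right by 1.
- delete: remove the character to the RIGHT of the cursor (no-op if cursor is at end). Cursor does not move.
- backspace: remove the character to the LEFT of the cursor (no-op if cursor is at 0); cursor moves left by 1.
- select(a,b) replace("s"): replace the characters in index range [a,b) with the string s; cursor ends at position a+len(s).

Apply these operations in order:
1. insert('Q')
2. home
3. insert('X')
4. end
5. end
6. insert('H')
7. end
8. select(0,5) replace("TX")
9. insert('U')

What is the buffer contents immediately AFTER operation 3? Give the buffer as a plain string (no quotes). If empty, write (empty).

Answer: XQBWCTSJBI

Derivation:
After op 1 (insert('Q')): buf='QBWCTSJBI' cursor=1
After op 2 (home): buf='QBWCTSJBI' cursor=0
After op 3 (insert('X')): buf='XQBWCTSJBI' cursor=1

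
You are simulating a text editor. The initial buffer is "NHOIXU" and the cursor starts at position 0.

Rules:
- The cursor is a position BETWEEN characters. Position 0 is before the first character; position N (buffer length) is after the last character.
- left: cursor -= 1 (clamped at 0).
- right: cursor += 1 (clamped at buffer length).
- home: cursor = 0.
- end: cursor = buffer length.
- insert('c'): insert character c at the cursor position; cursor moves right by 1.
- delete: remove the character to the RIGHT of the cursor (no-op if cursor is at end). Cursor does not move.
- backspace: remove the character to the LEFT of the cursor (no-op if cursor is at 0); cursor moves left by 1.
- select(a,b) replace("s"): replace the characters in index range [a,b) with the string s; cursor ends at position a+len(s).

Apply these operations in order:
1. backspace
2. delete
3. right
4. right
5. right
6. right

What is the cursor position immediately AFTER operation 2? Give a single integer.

After op 1 (backspace): buf='NHOIXU' cursor=0
After op 2 (delete): buf='HOIXU' cursor=0

Answer: 0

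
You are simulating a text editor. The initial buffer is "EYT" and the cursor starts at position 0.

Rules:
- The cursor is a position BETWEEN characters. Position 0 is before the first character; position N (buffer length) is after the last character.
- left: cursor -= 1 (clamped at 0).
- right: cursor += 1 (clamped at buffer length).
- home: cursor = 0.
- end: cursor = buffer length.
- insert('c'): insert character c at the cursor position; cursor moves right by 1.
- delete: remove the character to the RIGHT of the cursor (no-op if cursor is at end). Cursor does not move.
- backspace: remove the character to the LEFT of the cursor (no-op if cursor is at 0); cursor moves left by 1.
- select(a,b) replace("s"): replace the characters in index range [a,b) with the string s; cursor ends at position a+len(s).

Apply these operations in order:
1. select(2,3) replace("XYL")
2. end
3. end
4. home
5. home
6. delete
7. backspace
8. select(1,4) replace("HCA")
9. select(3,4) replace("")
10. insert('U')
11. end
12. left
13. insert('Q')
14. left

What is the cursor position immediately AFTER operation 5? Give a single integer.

After op 1 (select(2,3) replace("XYL")): buf='EYXYL' cursor=5
After op 2 (end): buf='EYXYL' cursor=5
After op 3 (end): buf='EYXYL' cursor=5
After op 4 (home): buf='EYXYL' cursor=0
After op 5 (home): buf='EYXYL' cursor=0

Answer: 0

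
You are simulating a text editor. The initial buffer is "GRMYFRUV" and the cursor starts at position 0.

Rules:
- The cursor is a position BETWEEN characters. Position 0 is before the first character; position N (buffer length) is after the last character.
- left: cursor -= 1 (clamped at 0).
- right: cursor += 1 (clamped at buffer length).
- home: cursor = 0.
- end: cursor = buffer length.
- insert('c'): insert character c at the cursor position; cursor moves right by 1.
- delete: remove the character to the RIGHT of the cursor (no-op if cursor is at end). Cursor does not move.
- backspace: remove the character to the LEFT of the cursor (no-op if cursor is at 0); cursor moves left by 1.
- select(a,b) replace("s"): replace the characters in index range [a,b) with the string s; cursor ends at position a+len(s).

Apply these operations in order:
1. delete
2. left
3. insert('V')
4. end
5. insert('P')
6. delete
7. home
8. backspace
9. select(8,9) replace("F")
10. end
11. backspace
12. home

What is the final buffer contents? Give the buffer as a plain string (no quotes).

Answer: VRMYFRUV

Derivation:
After op 1 (delete): buf='RMYFRUV' cursor=0
After op 2 (left): buf='RMYFRUV' cursor=0
After op 3 (insert('V')): buf='VRMYFRUV' cursor=1
After op 4 (end): buf='VRMYFRUV' cursor=8
After op 5 (insert('P')): buf='VRMYFRUVP' cursor=9
After op 6 (delete): buf='VRMYFRUVP' cursor=9
After op 7 (home): buf='VRMYFRUVP' cursor=0
After op 8 (backspace): buf='VRMYFRUVP' cursor=0
After op 9 (select(8,9) replace("F")): buf='VRMYFRUVF' cursor=9
After op 10 (end): buf='VRMYFRUVF' cursor=9
After op 11 (backspace): buf='VRMYFRUV' cursor=8
After op 12 (home): buf='VRMYFRUV' cursor=0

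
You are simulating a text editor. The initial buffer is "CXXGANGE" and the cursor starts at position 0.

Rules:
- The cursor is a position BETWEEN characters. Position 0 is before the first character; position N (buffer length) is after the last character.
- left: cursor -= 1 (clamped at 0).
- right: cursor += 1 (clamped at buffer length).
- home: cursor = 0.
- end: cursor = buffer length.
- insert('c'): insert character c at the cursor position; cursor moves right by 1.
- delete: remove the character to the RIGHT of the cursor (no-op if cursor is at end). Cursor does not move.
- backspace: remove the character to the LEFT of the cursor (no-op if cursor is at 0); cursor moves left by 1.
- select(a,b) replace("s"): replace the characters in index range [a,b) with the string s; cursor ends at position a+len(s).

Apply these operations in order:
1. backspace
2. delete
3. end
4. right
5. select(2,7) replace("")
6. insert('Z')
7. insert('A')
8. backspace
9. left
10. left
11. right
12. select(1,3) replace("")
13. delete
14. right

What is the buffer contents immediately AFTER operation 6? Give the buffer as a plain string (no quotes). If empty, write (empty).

After op 1 (backspace): buf='CXXGANGE' cursor=0
After op 2 (delete): buf='XXGANGE' cursor=0
After op 3 (end): buf='XXGANGE' cursor=7
After op 4 (right): buf='XXGANGE' cursor=7
After op 5 (select(2,7) replace("")): buf='XX' cursor=2
After op 6 (insert('Z')): buf='XXZ' cursor=3

Answer: XXZ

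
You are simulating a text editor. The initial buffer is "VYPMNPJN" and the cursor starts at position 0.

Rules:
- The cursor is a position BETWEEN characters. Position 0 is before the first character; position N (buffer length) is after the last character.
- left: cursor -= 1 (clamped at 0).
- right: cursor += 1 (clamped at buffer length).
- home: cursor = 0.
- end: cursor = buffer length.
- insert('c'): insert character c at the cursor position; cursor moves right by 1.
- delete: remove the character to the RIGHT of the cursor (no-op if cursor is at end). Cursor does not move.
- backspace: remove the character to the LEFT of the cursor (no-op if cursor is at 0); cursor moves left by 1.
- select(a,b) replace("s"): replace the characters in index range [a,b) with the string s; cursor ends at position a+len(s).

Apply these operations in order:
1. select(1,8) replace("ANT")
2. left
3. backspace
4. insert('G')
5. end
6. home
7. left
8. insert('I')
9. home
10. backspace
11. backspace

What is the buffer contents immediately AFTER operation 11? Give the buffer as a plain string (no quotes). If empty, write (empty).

After op 1 (select(1,8) replace("ANT")): buf='VANT' cursor=4
After op 2 (left): buf='VANT' cursor=3
After op 3 (backspace): buf='VAT' cursor=2
After op 4 (insert('G')): buf='VAGT' cursor=3
After op 5 (end): buf='VAGT' cursor=4
After op 6 (home): buf='VAGT' cursor=0
After op 7 (left): buf='VAGT' cursor=0
After op 8 (insert('I')): buf='IVAGT' cursor=1
After op 9 (home): buf='IVAGT' cursor=0
After op 10 (backspace): buf='IVAGT' cursor=0
After op 11 (backspace): buf='IVAGT' cursor=0

Answer: IVAGT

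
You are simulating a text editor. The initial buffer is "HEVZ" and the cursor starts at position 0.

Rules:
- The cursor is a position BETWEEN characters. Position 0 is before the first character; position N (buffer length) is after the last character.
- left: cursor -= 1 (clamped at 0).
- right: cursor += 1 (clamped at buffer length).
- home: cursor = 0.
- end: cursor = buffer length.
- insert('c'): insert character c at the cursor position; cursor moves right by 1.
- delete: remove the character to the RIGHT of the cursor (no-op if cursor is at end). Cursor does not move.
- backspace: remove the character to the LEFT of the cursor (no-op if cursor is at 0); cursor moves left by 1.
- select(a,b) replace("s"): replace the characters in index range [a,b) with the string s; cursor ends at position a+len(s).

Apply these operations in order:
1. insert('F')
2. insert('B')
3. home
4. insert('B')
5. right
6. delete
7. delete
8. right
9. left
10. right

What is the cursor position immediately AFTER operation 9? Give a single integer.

Answer: 2

Derivation:
After op 1 (insert('F')): buf='FHEVZ' cursor=1
After op 2 (insert('B')): buf='FBHEVZ' cursor=2
After op 3 (home): buf='FBHEVZ' cursor=0
After op 4 (insert('B')): buf='BFBHEVZ' cursor=1
After op 5 (right): buf='BFBHEVZ' cursor=2
After op 6 (delete): buf='BFHEVZ' cursor=2
After op 7 (delete): buf='BFEVZ' cursor=2
After op 8 (right): buf='BFEVZ' cursor=3
After op 9 (left): buf='BFEVZ' cursor=2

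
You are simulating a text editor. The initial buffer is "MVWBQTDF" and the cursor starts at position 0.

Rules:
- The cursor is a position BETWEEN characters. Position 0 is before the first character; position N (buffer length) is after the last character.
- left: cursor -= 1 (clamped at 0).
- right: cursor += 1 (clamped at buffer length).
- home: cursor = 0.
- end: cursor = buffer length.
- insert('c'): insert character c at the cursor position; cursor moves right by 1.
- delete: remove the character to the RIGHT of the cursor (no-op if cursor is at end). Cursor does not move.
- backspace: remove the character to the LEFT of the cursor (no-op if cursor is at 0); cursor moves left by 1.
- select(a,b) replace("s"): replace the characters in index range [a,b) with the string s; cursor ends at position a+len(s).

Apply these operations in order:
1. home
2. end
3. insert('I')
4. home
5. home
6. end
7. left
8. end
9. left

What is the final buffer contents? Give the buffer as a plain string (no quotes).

Answer: MVWBQTDFI

Derivation:
After op 1 (home): buf='MVWBQTDF' cursor=0
After op 2 (end): buf='MVWBQTDF' cursor=8
After op 3 (insert('I')): buf='MVWBQTDFI' cursor=9
After op 4 (home): buf='MVWBQTDFI' cursor=0
After op 5 (home): buf='MVWBQTDFI' cursor=0
After op 6 (end): buf='MVWBQTDFI' cursor=9
After op 7 (left): buf='MVWBQTDFI' cursor=8
After op 8 (end): buf='MVWBQTDFI' cursor=9
After op 9 (left): buf='MVWBQTDFI' cursor=8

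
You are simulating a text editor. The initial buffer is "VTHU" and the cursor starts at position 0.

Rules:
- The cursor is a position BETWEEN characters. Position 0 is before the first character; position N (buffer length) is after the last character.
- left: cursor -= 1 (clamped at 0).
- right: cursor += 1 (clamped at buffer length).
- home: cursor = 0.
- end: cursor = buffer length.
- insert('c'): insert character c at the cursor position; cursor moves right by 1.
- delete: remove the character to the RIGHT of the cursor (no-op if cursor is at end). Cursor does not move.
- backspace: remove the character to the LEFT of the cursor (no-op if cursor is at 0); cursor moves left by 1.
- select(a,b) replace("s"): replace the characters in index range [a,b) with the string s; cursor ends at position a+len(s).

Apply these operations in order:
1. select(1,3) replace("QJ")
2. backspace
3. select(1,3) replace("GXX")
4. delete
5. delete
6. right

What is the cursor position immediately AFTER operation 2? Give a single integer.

After op 1 (select(1,3) replace("QJ")): buf='VQJU' cursor=3
After op 2 (backspace): buf='VQU' cursor=2

Answer: 2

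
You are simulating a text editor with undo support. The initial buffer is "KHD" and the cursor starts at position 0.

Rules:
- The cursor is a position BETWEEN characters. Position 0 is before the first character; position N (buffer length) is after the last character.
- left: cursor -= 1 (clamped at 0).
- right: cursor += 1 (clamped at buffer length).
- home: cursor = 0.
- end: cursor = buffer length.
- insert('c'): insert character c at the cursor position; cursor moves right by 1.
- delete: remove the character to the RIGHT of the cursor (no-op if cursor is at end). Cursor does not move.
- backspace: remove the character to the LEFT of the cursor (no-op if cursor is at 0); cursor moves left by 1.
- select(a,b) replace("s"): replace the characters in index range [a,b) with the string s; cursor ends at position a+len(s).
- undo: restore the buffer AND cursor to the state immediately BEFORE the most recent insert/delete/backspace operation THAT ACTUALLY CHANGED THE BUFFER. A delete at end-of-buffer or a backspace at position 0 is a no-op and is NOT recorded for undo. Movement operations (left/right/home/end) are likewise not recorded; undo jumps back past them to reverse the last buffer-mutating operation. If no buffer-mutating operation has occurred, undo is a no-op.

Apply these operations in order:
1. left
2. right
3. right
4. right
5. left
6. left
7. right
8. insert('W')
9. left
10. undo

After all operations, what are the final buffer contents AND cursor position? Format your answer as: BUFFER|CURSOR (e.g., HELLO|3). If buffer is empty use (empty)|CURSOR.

After op 1 (left): buf='KHD' cursor=0
After op 2 (right): buf='KHD' cursor=1
After op 3 (right): buf='KHD' cursor=2
After op 4 (right): buf='KHD' cursor=3
After op 5 (left): buf='KHD' cursor=2
After op 6 (left): buf='KHD' cursor=1
After op 7 (right): buf='KHD' cursor=2
After op 8 (insert('W')): buf='KHWD' cursor=3
After op 9 (left): buf='KHWD' cursor=2
After op 10 (undo): buf='KHD' cursor=2

Answer: KHD|2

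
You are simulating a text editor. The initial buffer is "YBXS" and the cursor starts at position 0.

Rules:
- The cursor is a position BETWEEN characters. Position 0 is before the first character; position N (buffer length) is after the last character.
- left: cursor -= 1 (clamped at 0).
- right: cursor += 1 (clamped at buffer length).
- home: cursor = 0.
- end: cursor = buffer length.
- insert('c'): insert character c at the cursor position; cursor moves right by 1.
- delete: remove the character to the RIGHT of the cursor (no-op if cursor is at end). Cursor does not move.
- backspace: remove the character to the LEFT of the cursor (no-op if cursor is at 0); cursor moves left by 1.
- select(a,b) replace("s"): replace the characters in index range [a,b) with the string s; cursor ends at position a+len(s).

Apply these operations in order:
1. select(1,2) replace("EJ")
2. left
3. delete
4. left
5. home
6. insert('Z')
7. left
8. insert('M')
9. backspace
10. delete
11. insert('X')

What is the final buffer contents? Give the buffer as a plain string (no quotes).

Answer: XYEXS

Derivation:
After op 1 (select(1,2) replace("EJ")): buf='YEJXS' cursor=3
After op 2 (left): buf='YEJXS' cursor=2
After op 3 (delete): buf='YEXS' cursor=2
After op 4 (left): buf='YEXS' cursor=1
After op 5 (home): buf='YEXS' cursor=0
After op 6 (insert('Z')): buf='ZYEXS' cursor=1
After op 7 (left): buf='ZYEXS' cursor=0
After op 8 (insert('M')): buf='MZYEXS' cursor=1
After op 9 (backspace): buf='ZYEXS' cursor=0
After op 10 (delete): buf='YEXS' cursor=0
After op 11 (insert('X')): buf='XYEXS' cursor=1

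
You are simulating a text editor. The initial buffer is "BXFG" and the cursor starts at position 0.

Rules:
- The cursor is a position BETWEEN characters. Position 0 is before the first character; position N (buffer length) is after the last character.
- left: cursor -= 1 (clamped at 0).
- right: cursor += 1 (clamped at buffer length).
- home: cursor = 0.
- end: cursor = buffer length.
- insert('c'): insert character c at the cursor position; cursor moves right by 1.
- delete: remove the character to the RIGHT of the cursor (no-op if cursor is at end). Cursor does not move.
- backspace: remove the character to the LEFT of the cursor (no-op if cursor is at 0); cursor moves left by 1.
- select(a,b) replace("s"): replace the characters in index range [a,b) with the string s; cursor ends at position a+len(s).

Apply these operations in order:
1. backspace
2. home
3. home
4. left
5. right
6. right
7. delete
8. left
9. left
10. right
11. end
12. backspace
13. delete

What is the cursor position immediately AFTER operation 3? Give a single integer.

Answer: 0

Derivation:
After op 1 (backspace): buf='BXFG' cursor=0
After op 2 (home): buf='BXFG' cursor=0
After op 3 (home): buf='BXFG' cursor=0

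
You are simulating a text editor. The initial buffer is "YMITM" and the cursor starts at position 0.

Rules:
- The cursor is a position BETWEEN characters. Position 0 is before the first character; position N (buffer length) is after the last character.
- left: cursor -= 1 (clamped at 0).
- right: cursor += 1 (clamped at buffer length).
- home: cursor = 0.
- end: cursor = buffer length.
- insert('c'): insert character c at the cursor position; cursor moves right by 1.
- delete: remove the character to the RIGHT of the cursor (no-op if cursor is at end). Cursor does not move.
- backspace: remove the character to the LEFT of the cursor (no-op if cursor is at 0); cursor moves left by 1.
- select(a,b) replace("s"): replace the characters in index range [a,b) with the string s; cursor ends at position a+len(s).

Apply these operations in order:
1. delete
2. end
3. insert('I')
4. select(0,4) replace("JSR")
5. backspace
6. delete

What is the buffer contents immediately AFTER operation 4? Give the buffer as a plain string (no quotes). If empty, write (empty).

After op 1 (delete): buf='MITM' cursor=0
After op 2 (end): buf='MITM' cursor=4
After op 3 (insert('I')): buf='MITMI' cursor=5
After op 4 (select(0,4) replace("JSR")): buf='JSRI' cursor=3

Answer: JSRI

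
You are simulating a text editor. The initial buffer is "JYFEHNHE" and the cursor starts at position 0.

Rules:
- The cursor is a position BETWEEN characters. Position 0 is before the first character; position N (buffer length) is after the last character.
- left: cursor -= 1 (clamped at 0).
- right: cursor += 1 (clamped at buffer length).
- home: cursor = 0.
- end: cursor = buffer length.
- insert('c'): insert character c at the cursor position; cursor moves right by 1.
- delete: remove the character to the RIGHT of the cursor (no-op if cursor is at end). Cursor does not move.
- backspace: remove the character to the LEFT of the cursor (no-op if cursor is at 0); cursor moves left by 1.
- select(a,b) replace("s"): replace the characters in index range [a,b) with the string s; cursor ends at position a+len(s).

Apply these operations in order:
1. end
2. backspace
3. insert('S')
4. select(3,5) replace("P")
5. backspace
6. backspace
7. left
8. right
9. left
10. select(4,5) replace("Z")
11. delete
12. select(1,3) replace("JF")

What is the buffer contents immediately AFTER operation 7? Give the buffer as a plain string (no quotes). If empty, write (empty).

After op 1 (end): buf='JYFEHNHE' cursor=8
After op 2 (backspace): buf='JYFEHNH' cursor=7
After op 3 (insert('S')): buf='JYFEHNHS' cursor=8
After op 4 (select(3,5) replace("P")): buf='JYFPNHS' cursor=4
After op 5 (backspace): buf='JYFNHS' cursor=3
After op 6 (backspace): buf='JYNHS' cursor=2
After op 7 (left): buf='JYNHS' cursor=1

Answer: JYNHS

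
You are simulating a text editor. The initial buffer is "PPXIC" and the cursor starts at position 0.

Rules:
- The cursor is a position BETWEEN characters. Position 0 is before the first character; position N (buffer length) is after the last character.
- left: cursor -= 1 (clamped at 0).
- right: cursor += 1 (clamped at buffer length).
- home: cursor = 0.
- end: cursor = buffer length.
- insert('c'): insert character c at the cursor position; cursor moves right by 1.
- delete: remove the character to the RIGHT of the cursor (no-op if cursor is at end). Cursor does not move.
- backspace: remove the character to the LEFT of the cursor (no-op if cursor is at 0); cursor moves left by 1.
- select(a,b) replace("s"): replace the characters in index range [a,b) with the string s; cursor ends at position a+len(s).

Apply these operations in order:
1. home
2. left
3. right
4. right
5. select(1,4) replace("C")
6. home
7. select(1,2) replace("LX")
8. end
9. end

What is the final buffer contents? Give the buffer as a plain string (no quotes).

Answer: PLXC

Derivation:
After op 1 (home): buf='PPXIC' cursor=0
After op 2 (left): buf='PPXIC' cursor=0
After op 3 (right): buf='PPXIC' cursor=1
After op 4 (right): buf='PPXIC' cursor=2
After op 5 (select(1,4) replace("C")): buf='PCC' cursor=2
After op 6 (home): buf='PCC' cursor=0
After op 7 (select(1,2) replace("LX")): buf='PLXC' cursor=3
After op 8 (end): buf='PLXC' cursor=4
After op 9 (end): buf='PLXC' cursor=4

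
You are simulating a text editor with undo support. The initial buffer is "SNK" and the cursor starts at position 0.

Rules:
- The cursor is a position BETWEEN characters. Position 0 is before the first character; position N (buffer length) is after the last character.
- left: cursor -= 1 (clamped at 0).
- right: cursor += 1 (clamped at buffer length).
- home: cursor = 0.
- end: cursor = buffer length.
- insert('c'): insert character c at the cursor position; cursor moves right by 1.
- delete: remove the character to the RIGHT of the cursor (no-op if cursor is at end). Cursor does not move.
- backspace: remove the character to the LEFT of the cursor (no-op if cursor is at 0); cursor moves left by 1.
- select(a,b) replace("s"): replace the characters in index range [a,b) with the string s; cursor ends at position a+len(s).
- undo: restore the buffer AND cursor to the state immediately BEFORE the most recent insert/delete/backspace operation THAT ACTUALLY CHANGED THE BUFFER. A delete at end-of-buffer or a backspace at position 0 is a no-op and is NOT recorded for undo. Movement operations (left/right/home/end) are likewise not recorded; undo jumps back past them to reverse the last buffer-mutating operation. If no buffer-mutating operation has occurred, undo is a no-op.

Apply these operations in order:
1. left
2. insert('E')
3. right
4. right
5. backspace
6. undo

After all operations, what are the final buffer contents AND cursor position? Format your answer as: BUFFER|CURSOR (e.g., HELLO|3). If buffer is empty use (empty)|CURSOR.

After op 1 (left): buf='SNK' cursor=0
After op 2 (insert('E')): buf='ESNK' cursor=1
After op 3 (right): buf='ESNK' cursor=2
After op 4 (right): buf='ESNK' cursor=3
After op 5 (backspace): buf='ESK' cursor=2
After op 6 (undo): buf='ESNK' cursor=3

Answer: ESNK|3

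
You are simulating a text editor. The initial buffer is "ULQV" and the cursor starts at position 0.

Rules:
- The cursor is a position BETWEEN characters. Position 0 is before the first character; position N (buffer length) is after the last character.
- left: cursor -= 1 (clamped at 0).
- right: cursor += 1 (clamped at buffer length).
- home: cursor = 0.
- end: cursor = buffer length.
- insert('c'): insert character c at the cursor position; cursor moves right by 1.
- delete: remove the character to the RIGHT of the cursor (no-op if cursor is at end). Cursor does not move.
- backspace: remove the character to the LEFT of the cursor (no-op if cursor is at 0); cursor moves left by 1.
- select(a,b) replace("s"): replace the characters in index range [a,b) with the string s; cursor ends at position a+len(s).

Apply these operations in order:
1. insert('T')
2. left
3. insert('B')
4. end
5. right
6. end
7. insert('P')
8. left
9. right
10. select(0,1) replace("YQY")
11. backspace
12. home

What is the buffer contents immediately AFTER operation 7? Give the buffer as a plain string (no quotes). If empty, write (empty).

After op 1 (insert('T')): buf='TULQV' cursor=1
After op 2 (left): buf='TULQV' cursor=0
After op 3 (insert('B')): buf='BTULQV' cursor=1
After op 4 (end): buf='BTULQV' cursor=6
After op 5 (right): buf='BTULQV' cursor=6
After op 6 (end): buf='BTULQV' cursor=6
After op 7 (insert('P')): buf='BTULQVP' cursor=7

Answer: BTULQVP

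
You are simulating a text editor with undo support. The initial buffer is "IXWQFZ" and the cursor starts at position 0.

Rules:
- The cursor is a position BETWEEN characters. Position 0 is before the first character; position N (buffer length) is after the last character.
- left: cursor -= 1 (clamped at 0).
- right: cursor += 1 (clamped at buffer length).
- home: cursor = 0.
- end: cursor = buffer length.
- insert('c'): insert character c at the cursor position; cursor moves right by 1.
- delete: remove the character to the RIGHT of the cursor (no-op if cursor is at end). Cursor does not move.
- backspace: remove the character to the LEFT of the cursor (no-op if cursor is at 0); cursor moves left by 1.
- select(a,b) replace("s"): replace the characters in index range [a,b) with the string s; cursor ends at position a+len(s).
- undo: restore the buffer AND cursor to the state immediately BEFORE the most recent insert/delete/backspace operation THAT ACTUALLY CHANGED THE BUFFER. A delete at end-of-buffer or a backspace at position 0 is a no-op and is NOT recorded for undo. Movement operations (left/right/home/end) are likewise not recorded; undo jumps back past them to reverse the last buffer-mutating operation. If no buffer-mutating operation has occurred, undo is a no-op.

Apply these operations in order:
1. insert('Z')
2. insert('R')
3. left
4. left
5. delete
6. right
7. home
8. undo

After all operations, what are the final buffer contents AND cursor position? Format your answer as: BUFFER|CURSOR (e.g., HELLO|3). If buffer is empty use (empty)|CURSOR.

After op 1 (insert('Z')): buf='ZIXWQFZ' cursor=1
After op 2 (insert('R')): buf='ZRIXWQFZ' cursor=2
After op 3 (left): buf='ZRIXWQFZ' cursor=1
After op 4 (left): buf='ZRIXWQFZ' cursor=0
After op 5 (delete): buf='RIXWQFZ' cursor=0
After op 6 (right): buf='RIXWQFZ' cursor=1
After op 7 (home): buf='RIXWQFZ' cursor=0
After op 8 (undo): buf='ZRIXWQFZ' cursor=0

Answer: ZRIXWQFZ|0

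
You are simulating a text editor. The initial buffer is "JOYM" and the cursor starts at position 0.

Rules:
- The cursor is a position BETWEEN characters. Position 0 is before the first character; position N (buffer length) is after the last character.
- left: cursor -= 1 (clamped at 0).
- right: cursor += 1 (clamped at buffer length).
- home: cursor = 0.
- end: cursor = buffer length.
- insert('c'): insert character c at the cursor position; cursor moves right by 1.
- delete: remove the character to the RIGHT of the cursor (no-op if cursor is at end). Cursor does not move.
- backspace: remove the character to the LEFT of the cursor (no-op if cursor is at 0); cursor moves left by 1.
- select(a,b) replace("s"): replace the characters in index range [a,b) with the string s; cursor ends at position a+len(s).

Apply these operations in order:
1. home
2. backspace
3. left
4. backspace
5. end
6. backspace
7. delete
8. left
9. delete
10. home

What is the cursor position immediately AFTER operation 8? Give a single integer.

Answer: 2

Derivation:
After op 1 (home): buf='JOYM' cursor=0
After op 2 (backspace): buf='JOYM' cursor=0
After op 3 (left): buf='JOYM' cursor=0
After op 4 (backspace): buf='JOYM' cursor=0
After op 5 (end): buf='JOYM' cursor=4
After op 6 (backspace): buf='JOY' cursor=3
After op 7 (delete): buf='JOY' cursor=3
After op 8 (left): buf='JOY' cursor=2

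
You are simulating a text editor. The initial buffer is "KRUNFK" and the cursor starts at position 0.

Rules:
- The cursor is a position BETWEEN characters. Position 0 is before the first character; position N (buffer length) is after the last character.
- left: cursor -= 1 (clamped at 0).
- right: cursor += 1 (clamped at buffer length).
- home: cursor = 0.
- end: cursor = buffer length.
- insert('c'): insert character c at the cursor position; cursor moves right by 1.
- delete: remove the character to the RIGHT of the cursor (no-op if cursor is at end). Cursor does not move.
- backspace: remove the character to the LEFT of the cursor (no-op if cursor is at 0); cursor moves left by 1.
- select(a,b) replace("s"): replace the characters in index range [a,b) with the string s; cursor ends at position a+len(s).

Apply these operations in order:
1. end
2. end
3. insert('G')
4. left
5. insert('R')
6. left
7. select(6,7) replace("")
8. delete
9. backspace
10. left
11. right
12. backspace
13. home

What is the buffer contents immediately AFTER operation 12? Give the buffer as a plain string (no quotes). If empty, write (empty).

After op 1 (end): buf='KRUNFK' cursor=6
After op 2 (end): buf='KRUNFK' cursor=6
After op 3 (insert('G')): buf='KRUNFKG' cursor=7
After op 4 (left): buf='KRUNFKG' cursor=6
After op 5 (insert('R')): buf='KRUNFKRG' cursor=7
After op 6 (left): buf='KRUNFKRG' cursor=6
After op 7 (select(6,7) replace("")): buf='KRUNFKG' cursor=6
After op 8 (delete): buf='KRUNFK' cursor=6
After op 9 (backspace): buf='KRUNF' cursor=5
After op 10 (left): buf='KRUNF' cursor=4
After op 11 (right): buf='KRUNF' cursor=5
After op 12 (backspace): buf='KRUN' cursor=4

Answer: KRUN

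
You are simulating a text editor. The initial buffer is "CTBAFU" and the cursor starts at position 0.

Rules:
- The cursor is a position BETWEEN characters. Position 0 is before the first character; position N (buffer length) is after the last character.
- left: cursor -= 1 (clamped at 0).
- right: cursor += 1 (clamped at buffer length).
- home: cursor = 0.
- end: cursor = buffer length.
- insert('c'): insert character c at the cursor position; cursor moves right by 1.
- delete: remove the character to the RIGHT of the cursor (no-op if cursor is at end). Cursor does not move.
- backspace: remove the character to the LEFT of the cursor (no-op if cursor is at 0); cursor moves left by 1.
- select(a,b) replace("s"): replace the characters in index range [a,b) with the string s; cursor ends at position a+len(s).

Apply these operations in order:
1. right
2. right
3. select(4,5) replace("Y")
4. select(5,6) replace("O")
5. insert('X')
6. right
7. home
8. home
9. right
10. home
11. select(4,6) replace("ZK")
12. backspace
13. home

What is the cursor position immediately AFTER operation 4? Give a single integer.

After op 1 (right): buf='CTBAFU' cursor=1
After op 2 (right): buf='CTBAFU' cursor=2
After op 3 (select(4,5) replace("Y")): buf='CTBAYU' cursor=5
After op 4 (select(5,6) replace("O")): buf='CTBAYO' cursor=6

Answer: 6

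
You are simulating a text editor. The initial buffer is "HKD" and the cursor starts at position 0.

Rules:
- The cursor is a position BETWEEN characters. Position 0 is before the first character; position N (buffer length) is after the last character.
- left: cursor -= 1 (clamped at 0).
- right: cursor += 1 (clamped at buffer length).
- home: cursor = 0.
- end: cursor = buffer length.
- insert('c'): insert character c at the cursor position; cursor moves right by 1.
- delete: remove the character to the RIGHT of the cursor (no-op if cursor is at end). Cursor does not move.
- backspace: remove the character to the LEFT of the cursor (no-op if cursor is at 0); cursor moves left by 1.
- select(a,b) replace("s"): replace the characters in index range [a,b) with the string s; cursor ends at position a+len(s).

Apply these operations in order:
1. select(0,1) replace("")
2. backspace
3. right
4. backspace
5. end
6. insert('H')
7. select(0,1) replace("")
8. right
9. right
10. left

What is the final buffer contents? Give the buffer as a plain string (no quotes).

Answer: H

Derivation:
After op 1 (select(0,1) replace("")): buf='KD' cursor=0
After op 2 (backspace): buf='KD' cursor=0
After op 3 (right): buf='KD' cursor=1
After op 4 (backspace): buf='D' cursor=0
After op 5 (end): buf='D' cursor=1
After op 6 (insert('H')): buf='DH' cursor=2
After op 7 (select(0,1) replace("")): buf='H' cursor=0
After op 8 (right): buf='H' cursor=1
After op 9 (right): buf='H' cursor=1
After op 10 (left): buf='H' cursor=0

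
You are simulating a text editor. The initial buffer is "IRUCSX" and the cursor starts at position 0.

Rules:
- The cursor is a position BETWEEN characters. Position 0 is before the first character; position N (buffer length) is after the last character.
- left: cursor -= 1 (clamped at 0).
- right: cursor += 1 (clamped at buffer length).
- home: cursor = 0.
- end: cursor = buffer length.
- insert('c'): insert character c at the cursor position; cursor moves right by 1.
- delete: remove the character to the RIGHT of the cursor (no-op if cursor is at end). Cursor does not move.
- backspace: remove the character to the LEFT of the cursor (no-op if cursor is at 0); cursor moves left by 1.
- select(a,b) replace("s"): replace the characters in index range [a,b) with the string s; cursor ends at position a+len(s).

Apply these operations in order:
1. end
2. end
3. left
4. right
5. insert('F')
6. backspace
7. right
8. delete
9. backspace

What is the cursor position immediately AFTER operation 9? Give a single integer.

After op 1 (end): buf='IRUCSX' cursor=6
After op 2 (end): buf='IRUCSX' cursor=6
After op 3 (left): buf='IRUCSX' cursor=5
After op 4 (right): buf='IRUCSX' cursor=6
After op 5 (insert('F')): buf='IRUCSXF' cursor=7
After op 6 (backspace): buf='IRUCSX' cursor=6
After op 7 (right): buf='IRUCSX' cursor=6
After op 8 (delete): buf='IRUCSX' cursor=6
After op 9 (backspace): buf='IRUCS' cursor=5

Answer: 5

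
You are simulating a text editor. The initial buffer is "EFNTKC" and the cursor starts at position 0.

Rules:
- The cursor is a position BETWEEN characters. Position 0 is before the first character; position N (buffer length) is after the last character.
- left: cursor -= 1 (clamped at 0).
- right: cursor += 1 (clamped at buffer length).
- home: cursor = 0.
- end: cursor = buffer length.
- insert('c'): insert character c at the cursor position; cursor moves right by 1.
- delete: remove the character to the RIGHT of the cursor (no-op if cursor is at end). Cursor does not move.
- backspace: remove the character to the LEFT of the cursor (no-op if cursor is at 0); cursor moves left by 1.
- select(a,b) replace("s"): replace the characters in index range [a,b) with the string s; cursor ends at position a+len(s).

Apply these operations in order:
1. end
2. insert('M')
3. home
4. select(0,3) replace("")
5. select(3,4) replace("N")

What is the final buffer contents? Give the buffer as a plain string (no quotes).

Answer: TKCN

Derivation:
After op 1 (end): buf='EFNTKC' cursor=6
After op 2 (insert('M')): buf='EFNTKCM' cursor=7
After op 3 (home): buf='EFNTKCM' cursor=0
After op 4 (select(0,3) replace("")): buf='TKCM' cursor=0
After op 5 (select(3,4) replace("N")): buf='TKCN' cursor=4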